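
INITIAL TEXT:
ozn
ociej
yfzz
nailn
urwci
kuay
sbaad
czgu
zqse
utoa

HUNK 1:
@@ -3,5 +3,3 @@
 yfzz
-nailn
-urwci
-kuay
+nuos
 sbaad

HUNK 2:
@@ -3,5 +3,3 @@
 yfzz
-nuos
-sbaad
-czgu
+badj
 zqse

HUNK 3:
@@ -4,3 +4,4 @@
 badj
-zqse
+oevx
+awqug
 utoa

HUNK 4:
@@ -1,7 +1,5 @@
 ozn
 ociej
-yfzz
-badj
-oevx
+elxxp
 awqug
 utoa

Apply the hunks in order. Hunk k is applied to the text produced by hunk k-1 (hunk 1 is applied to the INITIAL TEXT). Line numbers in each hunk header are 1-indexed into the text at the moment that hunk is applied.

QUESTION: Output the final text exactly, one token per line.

Answer: ozn
ociej
elxxp
awqug
utoa

Derivation:
Hunk 1: at line 3 remove [nailn,urwci,kuay] add [nuos] -> 8 lines: ozn ociej yfzz nuos sbaad czgu zqse utoa
Hunk 2: at line 3 remove [nuos,sbaad,czgu] add [badj] -> 6 lines: ozn ociej yfzz badj zqse utoa
Hunk 3: at line 4 remove [zqse] add [oevx,awqug] -> 7 lines: ozn ociej yfzz badj oevx awqug utoa
Hunk 4: at line 1 remove [yfzz,badj,oevx] add [elxxp] -> 5 lines: ozn ociej elxxp awqug utoa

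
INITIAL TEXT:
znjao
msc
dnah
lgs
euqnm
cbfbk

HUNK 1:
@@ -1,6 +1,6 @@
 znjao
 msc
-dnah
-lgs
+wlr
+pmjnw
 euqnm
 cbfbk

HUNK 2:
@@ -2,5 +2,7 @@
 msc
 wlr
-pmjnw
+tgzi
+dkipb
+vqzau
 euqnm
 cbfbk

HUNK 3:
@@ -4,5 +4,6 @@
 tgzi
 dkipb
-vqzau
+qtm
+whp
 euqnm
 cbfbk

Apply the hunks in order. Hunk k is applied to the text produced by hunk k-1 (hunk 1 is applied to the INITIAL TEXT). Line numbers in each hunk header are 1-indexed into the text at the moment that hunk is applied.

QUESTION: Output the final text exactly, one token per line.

Hunk 1: at line 1 remove [dnah,lgs] add [wlr,pmjnw] -> 6 lines: znjao msc wlr pmjnw euqnm cbfbk
Hunk 2: at line 2 remove [pmjnw] add [tgzi,dkipb,vqzau] -> 8 lines: znjao msc wlr tgzi dkipb vqzau euqnm cbfbk
Hunk 3: at line 4 remove [vqzau] add [qtm,whp] -> 9 lines: znjao msc wlr tgzi dkipb qtm whp euqnm cbfbk

Answer: znjao
msc
wlr
tgzi
dkipb
qtm
whp
euqnm
cbfbk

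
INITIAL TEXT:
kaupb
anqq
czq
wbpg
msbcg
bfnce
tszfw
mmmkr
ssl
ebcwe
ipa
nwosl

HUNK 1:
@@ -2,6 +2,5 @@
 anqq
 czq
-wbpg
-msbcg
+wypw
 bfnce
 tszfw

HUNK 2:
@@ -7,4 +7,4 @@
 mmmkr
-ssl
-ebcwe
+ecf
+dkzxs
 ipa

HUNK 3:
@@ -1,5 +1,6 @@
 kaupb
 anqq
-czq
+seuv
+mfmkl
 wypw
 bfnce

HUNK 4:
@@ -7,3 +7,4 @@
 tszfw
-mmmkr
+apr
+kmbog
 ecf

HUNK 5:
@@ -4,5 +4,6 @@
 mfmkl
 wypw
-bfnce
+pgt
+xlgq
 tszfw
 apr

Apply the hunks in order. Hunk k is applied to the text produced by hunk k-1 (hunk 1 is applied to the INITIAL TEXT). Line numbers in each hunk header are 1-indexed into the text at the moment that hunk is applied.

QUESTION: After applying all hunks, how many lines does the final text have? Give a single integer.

Hunk 1: at line 2 remove [wbpg,msbcg] add [wypw] -> 11 lines: kaupb anqq czq wypw bfnce tszfw mmmkr ssl ebcwe ipa nwosl
Hunk 2: at line 7 remove [ssl,ebcwe] add [ecf,dkzxs] -> 11 lines: kaupb anqq czq wypw bfnce tszfw mmmkr ecf dkzxs ipa nwosl
Hunk 3: at line 1 remove [czq] add [seuv,mfmkl] -> 12 lines: kaupb anqq seuv mfmkl wypw bfnce tszfw mmmkr ecf dkzxs ipa nwosl
Hunk 4: at line 7 remove [mmmkr] add [apr,kmbog] -> 13 lines: kaupb anqq seuv mfmkl wypw bfnce tszfw apr kmbog ecf dkzxs ipa nwosl
Hunk 5: at line 4 remove [bfnce] add [pgt,xlgq] -> 14 lines: kaupb anqq seuv mfmkl wypw pgt xlgq tszfw apr kmbog ecf dkzxs ipa nwosl
Final line count: 14

Answer: 14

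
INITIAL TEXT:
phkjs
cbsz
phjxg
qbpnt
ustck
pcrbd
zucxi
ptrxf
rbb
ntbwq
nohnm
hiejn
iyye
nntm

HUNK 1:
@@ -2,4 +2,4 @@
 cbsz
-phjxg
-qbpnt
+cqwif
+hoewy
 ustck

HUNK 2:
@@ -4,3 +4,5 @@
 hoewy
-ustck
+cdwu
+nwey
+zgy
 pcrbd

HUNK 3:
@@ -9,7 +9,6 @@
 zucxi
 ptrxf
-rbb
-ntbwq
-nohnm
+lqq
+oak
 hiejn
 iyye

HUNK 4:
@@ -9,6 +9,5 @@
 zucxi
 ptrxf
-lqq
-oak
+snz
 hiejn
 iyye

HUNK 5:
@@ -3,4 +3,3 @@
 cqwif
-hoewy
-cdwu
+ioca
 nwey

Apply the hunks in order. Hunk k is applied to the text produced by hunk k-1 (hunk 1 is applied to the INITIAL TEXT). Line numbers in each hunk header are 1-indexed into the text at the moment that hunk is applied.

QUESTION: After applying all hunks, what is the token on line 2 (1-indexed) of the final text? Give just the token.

Hunk 1: at line 2 remove [phjxg,qbpnt] add [cqwif,hoewy] -> 14 lines: phkjs cbsz cqwif hoewy ustck pcrbd zucxi ptrxf rbb ntbwq nohnm hiejn iyye nntm
Hunk 2: at line 4 remove [ustck] add [cdwu,nwey,zgy] -> 16 lines: phkjs cbsz cqwif hoewy cdwu nwey zgy pcrbd zucxi ptrxf rbb ntbwq nohnm hiejn iyye nntm
Hunk 3: at line 9 remove [rbb,ntbwq,nohnm] add [lqq,oak] -> 15 lines: phkjs cbsz cqwif hoewy cdwu nwey zgy pcrbd zucxi ptrxf lqq oak hiejn iyye nntm
Hunk 4: at line 9 remove [lqq,oak] add [snz] -> 14 lines: phkjs cbsz cqwif hoewy cdwu nwey zgy pcrbd zucxi ptrxf snz hiejn iyye nntm
Hunk 5: at line 3 remove [hoewy,cdwu] add [ioca] -> 13 lines: phkjs cbsz cqwif ioca nwey zgy pcrbd zucxi ptrxf snz hiejn iyye nntm
Final line 2: cbsz

Answer: cbsz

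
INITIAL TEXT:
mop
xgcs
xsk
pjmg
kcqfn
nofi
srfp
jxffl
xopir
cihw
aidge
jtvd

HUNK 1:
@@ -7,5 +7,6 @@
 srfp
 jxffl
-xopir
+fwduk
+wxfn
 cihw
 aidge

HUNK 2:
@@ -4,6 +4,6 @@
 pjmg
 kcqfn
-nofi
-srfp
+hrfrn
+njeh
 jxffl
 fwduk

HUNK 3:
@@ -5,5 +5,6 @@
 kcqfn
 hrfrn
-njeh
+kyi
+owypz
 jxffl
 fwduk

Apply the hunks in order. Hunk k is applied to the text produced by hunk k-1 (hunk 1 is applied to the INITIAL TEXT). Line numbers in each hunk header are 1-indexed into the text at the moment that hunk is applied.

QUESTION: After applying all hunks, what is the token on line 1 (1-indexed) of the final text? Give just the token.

Hunk 1: at line 7 remove [xopir] add [fwduk,wxfn] -> 13 lines: mop xgcs xsk pjmg kcqfn nofi srfp jxffl fwduk wxfn cihw aidge jtvd
Hunk 2: at line 4 remove [nofi,srfp] add [hrfrn,njeh] -> 13 lines: mop xgcs xsk pjmg kcqfn hrfrn njeh jxffl fwduk wxfn cihw aidge jtvd
Hunk 3: at line 5 remove [njeh] add [kyi,owypz] -> 14 lines: mop xgcs xsk pjmg kcqfn hrfrn kyi owypz jxffl fwduk wxfn cihw aidge jtvd
Final line 1: mop

Answer: mop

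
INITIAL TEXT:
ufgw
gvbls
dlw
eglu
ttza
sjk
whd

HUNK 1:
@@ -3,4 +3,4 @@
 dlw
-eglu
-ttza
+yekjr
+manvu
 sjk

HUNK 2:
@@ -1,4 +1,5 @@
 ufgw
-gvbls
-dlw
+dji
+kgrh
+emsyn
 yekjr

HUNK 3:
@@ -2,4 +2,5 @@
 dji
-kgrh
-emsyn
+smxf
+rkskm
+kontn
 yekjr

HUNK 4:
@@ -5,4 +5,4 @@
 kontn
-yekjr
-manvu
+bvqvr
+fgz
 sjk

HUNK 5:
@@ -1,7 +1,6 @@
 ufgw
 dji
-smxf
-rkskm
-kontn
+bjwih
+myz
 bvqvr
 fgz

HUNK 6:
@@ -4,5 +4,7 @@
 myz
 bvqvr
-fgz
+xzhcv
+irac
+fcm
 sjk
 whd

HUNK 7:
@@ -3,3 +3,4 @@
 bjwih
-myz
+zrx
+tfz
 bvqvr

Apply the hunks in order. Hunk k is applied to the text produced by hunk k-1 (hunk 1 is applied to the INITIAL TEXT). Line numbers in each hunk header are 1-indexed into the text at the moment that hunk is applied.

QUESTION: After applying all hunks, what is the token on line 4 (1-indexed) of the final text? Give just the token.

Hunk 1: at line 3 remove [eglu,ttza] add [yekjr,manvu] -> 7 lines: ufgw gvbls dlw yekjr manvu sjk whd
Hunk 2: at line 1 remove [gvbls,dlw] add [dji,kgrh,emsyn] -> 8 lines: ufgw dji kgrh emsyn yekjr manvu sjk whd
Hunk 3: at line 2 remove [kgrh,emsyn] add [smxf,rkskm,kontn] -> 9 lines: ufgw dji smxf rkskm kontn yekjr manvu sjk whd
Hunk 4: at line 5 remove [yekjr,manvu] add [bvqvr,fgz] -> 9 lines: ufgw dji smxf rkskm kontn bvqvr fgz sjk whd
Hunk 5: at line 1 remove [smxf,rkskm,kontn] add [bjwih,myz] -> 8 lines: ufgw dji bjwih myz bvqvr fgz sjk whd
Hunk 6: at line 4 remove [fgz] add [xzhcv,irac,fcm] -> 10 lines: ufgw dji bjwih myz bvqvr xzhcv irac fcm sjk whd
Hunk 7: at line 3 remove [myz] add [zrx,tfz] -> 11 lines: ufgw dji bjwih zrx tfz bvqvr xzhcv irac fcm sjk whd
Final line 4: zrx

Answer: zrx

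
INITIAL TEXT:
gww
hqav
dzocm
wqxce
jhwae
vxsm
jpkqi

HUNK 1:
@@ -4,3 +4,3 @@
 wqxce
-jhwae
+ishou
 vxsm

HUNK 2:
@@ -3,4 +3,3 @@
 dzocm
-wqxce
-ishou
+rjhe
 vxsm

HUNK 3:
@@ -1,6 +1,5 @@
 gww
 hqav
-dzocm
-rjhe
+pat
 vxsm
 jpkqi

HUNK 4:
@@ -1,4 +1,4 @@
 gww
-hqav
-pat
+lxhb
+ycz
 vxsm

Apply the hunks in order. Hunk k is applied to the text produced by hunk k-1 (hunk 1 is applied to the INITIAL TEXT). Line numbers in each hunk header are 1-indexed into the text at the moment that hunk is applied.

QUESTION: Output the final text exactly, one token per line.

Hunk 1: at line 4 remove [jhwae] add [ishou] -> 7 lines: gww hqav dzocm wqxce ishou vxsm jpkqi
Hunk 2: at line 3 remove [wqxce,ishou] add [rjhe] -> 6 lines: gww hqav dzocm rjhe vxsm jpkqi
Hunk 3: at line 1 remove [dzocm,rjhe] add [pat] -> 5 lines: gww hqav pat vxsm jpkqi
Hunk 4: at line 1 remove [hqav,pat] add [lxhb,ycz] -> 5 lines: gww lxhb ycz vxsm jpkqi

Answer: gww
lxhb
ycz
vxsm
jpkqi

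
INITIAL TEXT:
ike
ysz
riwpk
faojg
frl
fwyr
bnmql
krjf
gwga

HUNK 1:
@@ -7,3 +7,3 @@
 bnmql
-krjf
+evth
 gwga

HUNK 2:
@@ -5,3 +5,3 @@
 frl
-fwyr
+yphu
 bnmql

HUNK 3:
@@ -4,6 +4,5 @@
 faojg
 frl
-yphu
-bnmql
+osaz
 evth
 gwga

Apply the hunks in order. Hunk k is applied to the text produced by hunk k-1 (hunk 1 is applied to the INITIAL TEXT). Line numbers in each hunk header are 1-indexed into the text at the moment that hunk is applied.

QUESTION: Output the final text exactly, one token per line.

Hunk 1: at line 7 remove [krjf] add [evth] -> 9 lines: ike ysz riwpk faojg frl fwyr bnmql evth gwga
Hunk 2: at line 5 remove [fwyr] add [yphu] -> 9 lines: ike ysz riwpk faojg frl yphu bnmql evth gwga
Hunk 3: at line 4 remove [yphu,bnmql] add [osaz] -> 8 lines: ike ysz riwpk faojg frl osaz evth gwga

Answer: ike
ysz
riwpk
faojg
frl
osaz
evth
gwga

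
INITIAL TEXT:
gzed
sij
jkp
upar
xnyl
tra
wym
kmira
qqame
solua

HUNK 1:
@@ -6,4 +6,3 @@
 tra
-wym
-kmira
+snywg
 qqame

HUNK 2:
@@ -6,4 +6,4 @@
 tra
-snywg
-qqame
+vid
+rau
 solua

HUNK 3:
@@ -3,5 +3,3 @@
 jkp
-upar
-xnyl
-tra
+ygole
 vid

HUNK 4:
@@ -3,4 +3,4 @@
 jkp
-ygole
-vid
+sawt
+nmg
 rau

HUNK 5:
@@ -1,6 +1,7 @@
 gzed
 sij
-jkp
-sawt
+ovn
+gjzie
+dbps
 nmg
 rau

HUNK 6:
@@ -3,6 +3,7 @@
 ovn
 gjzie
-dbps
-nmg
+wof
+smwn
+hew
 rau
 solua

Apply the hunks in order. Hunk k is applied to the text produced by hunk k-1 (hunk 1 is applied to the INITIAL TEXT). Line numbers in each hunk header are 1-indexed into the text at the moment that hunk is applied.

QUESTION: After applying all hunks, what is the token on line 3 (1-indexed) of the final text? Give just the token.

Answer: ovn

Derivation:
Hunk 1: at line 6 remove [wym,kmira] add [snywg] -> 9 lines: gzed sij jkp upar xnyl tra snywg qqame solua
Hunk 2: at line 6 remove [snywg,qqame] add [vid,rau] -> 9 lines: gzed sij jkp upar xnyl tra vid rau solua
Hunk 3: at line 3 remove [upar,xnyl,tra] add [ygole] -> 7 lines: gzed sij jkp ygole vid rau solua
Hunk 4: at line 3 remove [ygole,vid] add [sawt,nmg] -> 7 lines: gzed sij jkp sawt nmg rau solua
Hunk 5: at line 1 remove [jkp,sawt] add [ovn,gjzie,dbps] -> 8 lines: gzed sij ovn gjzie dbps nmg rau solua
Hunk 6: at line 3 remove [dbps,nmg] add [wof,smwn,hew] -> 9 lines: gzed sij ovn gjzie wof smwn hew rau solua
Final line 3: ovn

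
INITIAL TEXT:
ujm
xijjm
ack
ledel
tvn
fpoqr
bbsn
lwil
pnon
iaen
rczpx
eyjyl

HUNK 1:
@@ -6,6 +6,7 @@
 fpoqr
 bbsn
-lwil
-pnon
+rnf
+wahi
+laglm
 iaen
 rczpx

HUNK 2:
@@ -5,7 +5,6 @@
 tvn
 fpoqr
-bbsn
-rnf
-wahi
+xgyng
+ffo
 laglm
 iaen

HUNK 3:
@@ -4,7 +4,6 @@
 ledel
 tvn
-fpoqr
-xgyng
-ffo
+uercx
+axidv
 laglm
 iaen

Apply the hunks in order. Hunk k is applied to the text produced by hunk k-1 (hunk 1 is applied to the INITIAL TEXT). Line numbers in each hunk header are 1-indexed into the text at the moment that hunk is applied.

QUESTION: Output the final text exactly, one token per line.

Answer: ujm
xijjm
ack
ledel
tvn
uercx
axidv
laglm
iaen
rczpx
eyjyl

Derivation:
Hunk 1: at line 6 remove [lwil,pnon] add [rnf,wahi,laglm] -> 13 lines: ujm xijjm ack ledel tvn fpoqr bbsn rnf wahi laglm iaen rczpx eyjyl
Hunk 2: at line 5 remove [bbsn,rnf,wahi] add [xgyng,ffo] -> 12 lines: ujm xijjm ack ledel tvn fpoqr xgyng ffo laglm iaen rczpx eyjyl
Hunk 3: at line 4 remove [fpoqr,xgyng,ffo] add [uercx,axidv] -> 11 lines: ujm xijjm ack ledel tvn uercx axidv laglm iaen rczpx eyjyl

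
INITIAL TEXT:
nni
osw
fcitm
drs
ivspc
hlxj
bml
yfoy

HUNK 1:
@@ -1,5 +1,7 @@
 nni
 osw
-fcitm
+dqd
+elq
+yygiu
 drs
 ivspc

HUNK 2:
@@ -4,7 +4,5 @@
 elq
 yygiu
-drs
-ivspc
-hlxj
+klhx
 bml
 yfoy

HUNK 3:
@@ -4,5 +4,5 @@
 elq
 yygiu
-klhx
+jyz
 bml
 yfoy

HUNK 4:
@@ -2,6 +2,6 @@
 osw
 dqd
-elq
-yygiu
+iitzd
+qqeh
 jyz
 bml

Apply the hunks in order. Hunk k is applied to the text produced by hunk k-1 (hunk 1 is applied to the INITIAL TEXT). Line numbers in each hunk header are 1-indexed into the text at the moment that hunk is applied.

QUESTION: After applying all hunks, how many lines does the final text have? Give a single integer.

Hunk 1: at line 1 remove [fcitm] add [dqd,elq,yygiu] -> 10 lines: nni osw dqd elq yygiu drs ivspc hlxj bml yfoy
Hunk 2: at line 4 remove [drs,ivspc,hlxj] add [klhx] -> 8 lines: nni osw dqd elq yygiu klhx bml yfoy
Hunk 3: at line 4 remove [klhx] add [jyz] -> 8 lines: nni osw dqd elq yygiu jyz bml yfoy
Hunk 4: at line 2 remove [elq,yygiu] add [iitzd,qqeh] -> 8 lines: nni osw dqd iitzd qqeh jyz bml yfoy
Final line count: 8

Answer: 8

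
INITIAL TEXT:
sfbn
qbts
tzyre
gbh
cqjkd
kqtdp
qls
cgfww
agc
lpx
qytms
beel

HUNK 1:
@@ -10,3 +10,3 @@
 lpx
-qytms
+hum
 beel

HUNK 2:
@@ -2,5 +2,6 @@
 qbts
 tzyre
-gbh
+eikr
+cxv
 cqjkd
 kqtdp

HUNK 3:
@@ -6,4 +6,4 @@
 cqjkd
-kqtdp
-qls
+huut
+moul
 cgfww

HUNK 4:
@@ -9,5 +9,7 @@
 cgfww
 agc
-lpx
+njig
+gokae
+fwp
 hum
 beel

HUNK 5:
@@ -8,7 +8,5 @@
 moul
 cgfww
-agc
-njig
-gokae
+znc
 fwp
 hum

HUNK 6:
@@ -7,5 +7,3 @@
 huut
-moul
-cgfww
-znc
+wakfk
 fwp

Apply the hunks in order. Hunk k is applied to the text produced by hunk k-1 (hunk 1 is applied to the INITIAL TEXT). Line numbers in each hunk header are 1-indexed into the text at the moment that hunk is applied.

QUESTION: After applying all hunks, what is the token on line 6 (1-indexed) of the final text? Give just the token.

Hunk 1: at line 10 remove [qytms] add [hum] -> 12 lines: sfbn qbts tzyre gbh cqjkd kqtdp qls cgfww agc lpx hum beel
Hunk 2: at line 2 remove [gbh] add [eikr,cxv] -> 13 lines: sfbn qbts tzyre eikr cxv cqjkd kqtdp qls cgfww agc lpx hum beel
Hunk 3: at line 6 remove [kqtdp,qls] add [huut,moul] -> 13 lines: sfbn qbts tzyre eikr cxv cqjkd huut moul cgfww agc lpx hum beel
Hunk 4: at line 9 remove [lpx] add [njig,gokae,fwp] -> 15 lines: sfbn qbts tzyre eikr cxv cqjkd huut moul cgfww agc njig gokae fwp hum beel
Hunk 5: at line 8 remove [agc,njig,gokae] add [znc] -> 13 lines: sfbn qbts tzyre eikr cxv cqjkd huut moul cgfww znc fwp hum beel
Hunk 6: at line 7 remove [moul,cgfww,znc] add [wakfk] -> 11 lines: sfbn qbts tzyre eikr cxv cqjkd huut wakfk fwp hum beel
Final line 6: cqjkd

Answer: cqjkd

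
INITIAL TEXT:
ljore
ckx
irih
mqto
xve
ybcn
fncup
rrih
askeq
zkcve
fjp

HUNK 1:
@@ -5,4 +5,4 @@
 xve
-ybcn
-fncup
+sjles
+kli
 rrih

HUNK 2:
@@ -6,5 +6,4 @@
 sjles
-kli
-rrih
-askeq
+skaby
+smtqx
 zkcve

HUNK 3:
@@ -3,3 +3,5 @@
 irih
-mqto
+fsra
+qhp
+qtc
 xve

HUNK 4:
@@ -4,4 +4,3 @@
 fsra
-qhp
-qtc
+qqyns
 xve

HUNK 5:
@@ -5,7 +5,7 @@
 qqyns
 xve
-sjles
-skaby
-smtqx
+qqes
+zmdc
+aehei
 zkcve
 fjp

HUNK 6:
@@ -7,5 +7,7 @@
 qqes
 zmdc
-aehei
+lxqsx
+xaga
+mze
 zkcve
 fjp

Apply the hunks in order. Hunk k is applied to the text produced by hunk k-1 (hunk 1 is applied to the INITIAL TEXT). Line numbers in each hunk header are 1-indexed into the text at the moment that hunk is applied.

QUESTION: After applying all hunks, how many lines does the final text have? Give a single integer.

Answer: 13

Derivation:
Hunk 1: at line 5 remove [ybcn,fncup] add [sjles,kli] -> 11 lines: ljore ckx irih mqto xve sjles kli rrih askeq zkcve fjp
Hunk 2: at line 6 remove [kli,rrih,askeq] add [skaby,smtqx] -> 10 lines: ljore ckx irih mqto xve sjles skaby smtqx zkcve fjp
Hunk 3: at line 3 remove [mqto] add [fsra,qhp,qtc] -> 12 lines: ljore ckx irih fsra qhp qtc xve sjles skaby smtqx zkcve fjp
Hunk 4: at line 4 remove [qhp,qtc] add [qqyns] -> 11 lines: ljore ckx irih fsra qqyns xve sjles skaby smtqx zkcve fjp
Hunk 5: at line 5 remove [sjles,skaby,smtqx] add [qqes,zmdc,aehei] -> 11 lines: ljore ckx irih fsra qqyns xve qqes zmdc aehei zkcve fjp
Hunk 6: at line 7 remove [aehei] add [lxqsx,xaga,mze] -> 13 lines: ljore ckx irih fsra qqyns xve qqes zmdc lxqsx xaga mze zkcve fjp
Final line count: 13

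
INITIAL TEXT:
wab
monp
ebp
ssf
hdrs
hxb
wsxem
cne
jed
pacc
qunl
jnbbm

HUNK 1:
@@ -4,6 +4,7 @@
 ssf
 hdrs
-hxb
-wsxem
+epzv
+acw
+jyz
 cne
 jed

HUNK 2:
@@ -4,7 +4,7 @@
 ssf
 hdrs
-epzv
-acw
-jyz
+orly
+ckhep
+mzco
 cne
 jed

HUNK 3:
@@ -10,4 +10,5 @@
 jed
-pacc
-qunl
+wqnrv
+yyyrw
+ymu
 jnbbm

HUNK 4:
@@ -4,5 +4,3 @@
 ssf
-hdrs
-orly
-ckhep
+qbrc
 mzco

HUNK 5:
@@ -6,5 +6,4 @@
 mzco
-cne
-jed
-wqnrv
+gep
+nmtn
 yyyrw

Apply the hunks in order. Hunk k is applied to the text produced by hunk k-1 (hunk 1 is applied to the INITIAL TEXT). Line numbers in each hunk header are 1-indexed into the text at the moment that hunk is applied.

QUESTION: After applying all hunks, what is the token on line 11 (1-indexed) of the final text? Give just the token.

Answer: jnbbm

Derivation:
Hunk 1: at line 4 remove [hxb,wsxem] add [epzv,acw,jyz] -> 13 lines: wab monp ebp ssf hdrs epzv acw jyz cne jed pacc qunl jnbbm
Hunk 2: at line 4 remove [epzv,acw,jyz] add [orly,ckhep,mzco] -> 13 lines: wab monp ebp ssf hdrs orly ckhep mzco cne jed pacc qunl jnbbm
Hunk 3: at line 10 remove [pacc,qunl] add [wqnrv,yyyrw,ymu] -> 14 lines: wab monp ebp ssf hdrs orly ckhep mzco cne jed wqnrv yyyrw ymu jnbbm
Hunk 4: at line 4 remove [hdrs,orly,ckhep] add [qbrc] -> 12 lines: wab monp ebp ssf qbrc mzco cne jed wqnrv yyyrw ymu jnbbm
Hunk 5: at line 6 remove [cne,jed,wqnrv] add [gep,nmtn] -> 11 lines: wab monp ebp ssf qbrc mzco gep nmtn yyyrw ymu jnbbm
Final line 11: jnbbm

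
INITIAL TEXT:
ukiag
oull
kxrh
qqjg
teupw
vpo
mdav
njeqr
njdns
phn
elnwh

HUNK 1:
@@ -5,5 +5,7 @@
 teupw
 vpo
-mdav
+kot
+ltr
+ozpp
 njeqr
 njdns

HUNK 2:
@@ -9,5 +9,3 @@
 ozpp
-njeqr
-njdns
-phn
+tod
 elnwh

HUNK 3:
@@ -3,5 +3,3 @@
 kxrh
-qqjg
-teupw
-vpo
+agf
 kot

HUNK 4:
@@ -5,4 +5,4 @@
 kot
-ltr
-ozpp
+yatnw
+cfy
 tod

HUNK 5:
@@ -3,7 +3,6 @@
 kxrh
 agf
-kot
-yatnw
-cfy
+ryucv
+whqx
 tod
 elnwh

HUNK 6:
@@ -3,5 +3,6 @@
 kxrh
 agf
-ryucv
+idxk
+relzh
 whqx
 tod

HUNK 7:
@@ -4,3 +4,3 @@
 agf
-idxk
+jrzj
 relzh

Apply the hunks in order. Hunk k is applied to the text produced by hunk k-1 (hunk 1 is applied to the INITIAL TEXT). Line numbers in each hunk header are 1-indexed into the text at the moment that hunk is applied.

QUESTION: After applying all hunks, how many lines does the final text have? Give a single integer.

Hunk 1: at line 5 remove [mdav] add [kot,ltr,ozpp] -> 13 lines: ukiag oull kxrh qqjg teupw vpo kot ltr ozpp njeqr njdns phn elnwh
Hunk 2: at line 9 remove [njeqr,njdns,phn] add [tod] -> 11 lines: ukiag oull kxrh qqjg teupw vpo kot ltr ozpp tod elnwh
Hunk 3: at line 3 remove [qqjg,teupw,vpo] add [agf] -> 9 lines: ukiag oull kxrh agf kot ltr ozpp tod elnwh
Hunk 4: at line 5 remove [ltr,ozpp] add [yatnw,cfy] -> 9 lines: ukiag oull kxrh agf kot yatnw cfy tod elnwh
Hunk 5: at line 3 remove [kot,yatnw,cfy] add [ryucv,whqx] -> 8 lines: ukiag oull kxrh agf ryucv whqx tod elnwh
Hunk 6: at line 3 remove [ryucv] add [idxk,relzh] -> 9 lines: ukiag oull kxrh agf idxk relzh whqx tod elnwh
Hunk 7: at line 4 remove [idxk] add [jrzj] -> 9 lines: ukiag oull kxrh agf jrzj relzh whqx tod elnwh
Final line count: 9

Answer: 9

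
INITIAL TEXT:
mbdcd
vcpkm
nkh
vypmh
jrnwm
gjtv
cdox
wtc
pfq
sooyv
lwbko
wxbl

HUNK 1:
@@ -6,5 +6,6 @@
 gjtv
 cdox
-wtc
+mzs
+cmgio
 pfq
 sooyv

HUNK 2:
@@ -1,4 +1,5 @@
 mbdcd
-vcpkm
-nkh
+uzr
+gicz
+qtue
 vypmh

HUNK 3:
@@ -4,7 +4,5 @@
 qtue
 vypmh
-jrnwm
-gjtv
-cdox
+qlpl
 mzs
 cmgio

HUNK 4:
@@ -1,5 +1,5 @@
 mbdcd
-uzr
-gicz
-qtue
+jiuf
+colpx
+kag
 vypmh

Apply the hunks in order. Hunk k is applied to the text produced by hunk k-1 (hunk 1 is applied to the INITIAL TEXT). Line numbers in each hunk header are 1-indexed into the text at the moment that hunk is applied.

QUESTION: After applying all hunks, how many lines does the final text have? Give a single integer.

Answer: 12

Derivation:
Hunk 1: at line 6 remove [wtc] add [mzs,cmgio] -> 13 lines: mbdcd vcpkm nkh vypmh jrnwm gjtv cdox mzs cmgio pfq sooyv lwbko wxbl
Hunk 2: at line 1 remove [vcpkm,nkh] add [uzr,gicz,qtue] -> 14 lines: mbdcd uzr gicz qtue vypmh jrnwm gjtv cdox mzs cmgio pfq sooyv lwbko wxbl
Hunk 3: at line 4 remove [jrnwm,gjtv,cdox] add [qlpl] -> 12 lines: mbdcd uzr gicz qtue vypmh qlpl mzs cmgio pfq sooyv lwbko wxbl
Hunk 4: at line 1 remove [uzr,gicz,qtue] add [jiuf,colpx,kag] -> 12 lines: mbdcd jiuf colpx kag vypmh qlpl mzs cmgio pfq sooyv lwbko wxbl
Final line count: 12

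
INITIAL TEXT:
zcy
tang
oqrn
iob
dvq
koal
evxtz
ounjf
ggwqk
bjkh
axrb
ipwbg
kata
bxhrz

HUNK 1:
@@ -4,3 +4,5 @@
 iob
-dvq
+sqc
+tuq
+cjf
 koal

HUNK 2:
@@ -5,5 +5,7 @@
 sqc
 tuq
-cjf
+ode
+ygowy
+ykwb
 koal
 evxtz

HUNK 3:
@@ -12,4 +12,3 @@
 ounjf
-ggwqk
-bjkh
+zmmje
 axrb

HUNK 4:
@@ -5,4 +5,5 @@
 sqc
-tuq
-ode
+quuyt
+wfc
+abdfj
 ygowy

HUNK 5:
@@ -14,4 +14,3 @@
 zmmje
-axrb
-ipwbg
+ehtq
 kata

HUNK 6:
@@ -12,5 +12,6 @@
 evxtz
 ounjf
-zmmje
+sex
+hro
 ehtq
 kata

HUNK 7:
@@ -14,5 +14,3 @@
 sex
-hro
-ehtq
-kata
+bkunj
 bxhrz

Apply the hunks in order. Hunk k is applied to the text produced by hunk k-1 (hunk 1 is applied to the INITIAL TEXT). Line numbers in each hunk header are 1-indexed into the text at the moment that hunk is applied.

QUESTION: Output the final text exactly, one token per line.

Answer: zcy
tang
oqrn
iob
sqc
quuyt
wfc
abdfj
ygowy
ykwb
koal
evxtz
ounjf
sex
bkunj
bxhrz

Derivation:
Hunk 1: at line 4 remove [dvq] add [sqc,tuq,cjf] -> 16 lines: zcy tang oqrn iob sqc tuq cjf koal evxtz ounjf ggwqk bjkh axrb ipwbg kata bxhrz
Hunk 2: at line 5 remove [cjf] add [ode,ygowy,ykwb] -> 18 lines: zcy tang oqrn iob sqc tuq ode ygowy ykwb koal evxtz ounjf ggwqk bjkh axrb ipwbg kata bxhrz
Hunk 3: at line 12 remove [ggwqk,bjkh] add [zmmje] -> 17 lines: zcy tang oqrn iob sqc tuq ode ygowy ykwb koal evxtz ounjf zmmje axrb ipwbg kata bxhrz
Hunk 4: at line 5 remove [tuq,ode] add [quuyt,wfc,abdfj] -> 18 lines: zcy tang oqrn iob sqc quuyt wfc abdfj ygowy ykwb koal evxtz ounjf zmmje axrb ipwbg kata bxhrz
Hunk 5: at line 14 remove [axrb,ipwbg] add [ehtq] -> 17 lines: zcy tang oqrn iob sqc quuyt wfc abdfj ygowy ykwb koal evxtz ounjf zmmje ehtq kata bxhrz
Hunk 6: at line 12 remove [zmmje] add [sex,hro] -> 18 lines: zcy tang oqrn iob sqc quuyt wfc abdfj ygowy ykwb koal evxtz ounjf sex hro ehtq kata bxhrz
Hunk 7: at line 14 remove [hro,ehtq,kata] add [bkunj] -> 16 lines: zcy tang oqrn iob sqc quuyt wfc abdfj ygowy ykwb koal evxtz ounjf sex bkunj bxhrz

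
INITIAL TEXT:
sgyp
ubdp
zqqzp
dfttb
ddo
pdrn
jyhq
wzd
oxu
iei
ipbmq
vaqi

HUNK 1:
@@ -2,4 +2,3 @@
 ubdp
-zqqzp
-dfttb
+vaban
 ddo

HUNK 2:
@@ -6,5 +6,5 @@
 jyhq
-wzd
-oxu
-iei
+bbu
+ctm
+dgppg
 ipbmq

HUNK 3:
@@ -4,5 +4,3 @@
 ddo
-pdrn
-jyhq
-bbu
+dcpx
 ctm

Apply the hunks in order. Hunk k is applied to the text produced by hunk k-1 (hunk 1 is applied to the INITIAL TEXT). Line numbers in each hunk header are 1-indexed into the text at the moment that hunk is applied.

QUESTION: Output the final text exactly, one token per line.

Hunk 1: at line 2 remove [zqqzp,dfttb] add [vaban] -> 11 lines: sgyp ubdp vaban ddo pdrn jyhq wzd oxu iei ipbmq vaqi
Hunk 2: at line 6 remove [wzd,oxu,iei] add [bbu,ctm,dgppg] -> 11 lines: sgyp ubdp vaban ddo pdrn jyhq bbu ctm dgppg ipbmq vaqi
Hunk 3: at line 4 remove [pdrn,jyhq,bbu] add [dcpx] -> 9 lines: sgyp ubdp vaban ddo dcpx ctm dgppg ipbmq vaqi

Answer: sgyp
ubdp
vaban
ddo
dcpx
ctm
dgppg
ipbmq
vaqi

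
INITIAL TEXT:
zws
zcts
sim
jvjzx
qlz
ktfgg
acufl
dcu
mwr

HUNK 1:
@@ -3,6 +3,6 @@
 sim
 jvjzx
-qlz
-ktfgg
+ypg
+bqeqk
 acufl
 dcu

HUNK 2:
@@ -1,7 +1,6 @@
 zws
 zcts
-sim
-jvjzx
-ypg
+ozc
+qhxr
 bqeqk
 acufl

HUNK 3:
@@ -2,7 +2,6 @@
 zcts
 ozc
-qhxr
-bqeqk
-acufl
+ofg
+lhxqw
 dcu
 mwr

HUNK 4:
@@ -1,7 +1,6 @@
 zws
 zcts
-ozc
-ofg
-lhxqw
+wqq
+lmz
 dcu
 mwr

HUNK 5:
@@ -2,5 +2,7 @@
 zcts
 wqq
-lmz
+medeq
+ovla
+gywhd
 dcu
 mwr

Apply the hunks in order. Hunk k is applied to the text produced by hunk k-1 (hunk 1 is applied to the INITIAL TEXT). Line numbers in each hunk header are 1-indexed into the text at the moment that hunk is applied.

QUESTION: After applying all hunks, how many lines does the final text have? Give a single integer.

Hunk 1: at line 3 remove [qlz,ktfgg] add [ypg,bqeqk] -> 9 lines: zws zcts sim jvjzx ypg bqeqk acufl dcu mwr
Hunk 2: at line 1 remove [sim,jvjzx,ypg] add [ozc,qhxr] -> 8 lines: zws zcts ozc qhxr bqeqk acufl dcu mwr
Hunk 3: at line 2 remove [qhxr,bqeqk,acufl] add [ofg,lhxqw] -> 7 lines: zws zcts ozc ofg lhxqw dcu mwr
Hunk 4: at line 1 remove [ozc,ofg,lhxqw] add [wqq,lmz] -> 6 lines: zws zcts wqq lmz dcu mwr
Hunk 5: at line 2 remove [lmz] add [medeq,ovla,gywhd] -> 8 lines: zws zcts wqq medeq ovla gywhd dcu mwr
Final line count: 8

Answer: 8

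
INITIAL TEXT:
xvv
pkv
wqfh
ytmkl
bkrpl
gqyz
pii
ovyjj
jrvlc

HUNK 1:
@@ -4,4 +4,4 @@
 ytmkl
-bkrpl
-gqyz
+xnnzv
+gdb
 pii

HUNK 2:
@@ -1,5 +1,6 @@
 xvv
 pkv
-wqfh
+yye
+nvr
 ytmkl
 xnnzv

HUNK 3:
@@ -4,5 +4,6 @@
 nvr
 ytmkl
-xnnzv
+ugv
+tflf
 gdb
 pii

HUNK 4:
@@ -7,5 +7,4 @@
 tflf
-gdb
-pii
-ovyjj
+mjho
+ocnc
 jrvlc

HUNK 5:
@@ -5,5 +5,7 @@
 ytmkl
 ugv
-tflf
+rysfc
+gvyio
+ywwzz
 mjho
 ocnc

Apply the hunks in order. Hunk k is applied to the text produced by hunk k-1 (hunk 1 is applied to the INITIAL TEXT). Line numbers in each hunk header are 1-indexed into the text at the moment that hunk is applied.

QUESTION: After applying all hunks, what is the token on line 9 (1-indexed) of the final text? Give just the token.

Hunk 1: at line 4 remove [bkrpl,gqyz] add [xnnzv,gdb] -> 9 lines: xvv pkv wqfh ytmkl xnnzv gdb pii ovyjj jrvlc
Hunk 2: at line 1 remove [wqfh] add [yye,nvr] -> 10 lines: xvv pkv yye nvr ytmkl xnnzv gdb pii ovyjj jrvlc
Hunk 3: at line 4 remove [xnnzv] add [ugv,tflf] -> 11 lines: xvv pkv yye nvr ytmkl ugv tflf gdb pii ovyjj jrvlc
Hunk 4: at line 7 remove [gdb,pii,ovyjj] add [mjho,ocnc] -> 10 lines: xvv pkv yye nvr ytmkl ugv tflf mjho ocnc jrvlc
Hunk 5: at line 5 remove [tflf] add [rysfc,gvyio,ywwzz] -> 12 lines: xvv pkv yye nvr ytmkl ugv rysfc gvyio ywwzz mjho ocnc jrvlc
Final line 9: ywwzz

Answer: ywwzz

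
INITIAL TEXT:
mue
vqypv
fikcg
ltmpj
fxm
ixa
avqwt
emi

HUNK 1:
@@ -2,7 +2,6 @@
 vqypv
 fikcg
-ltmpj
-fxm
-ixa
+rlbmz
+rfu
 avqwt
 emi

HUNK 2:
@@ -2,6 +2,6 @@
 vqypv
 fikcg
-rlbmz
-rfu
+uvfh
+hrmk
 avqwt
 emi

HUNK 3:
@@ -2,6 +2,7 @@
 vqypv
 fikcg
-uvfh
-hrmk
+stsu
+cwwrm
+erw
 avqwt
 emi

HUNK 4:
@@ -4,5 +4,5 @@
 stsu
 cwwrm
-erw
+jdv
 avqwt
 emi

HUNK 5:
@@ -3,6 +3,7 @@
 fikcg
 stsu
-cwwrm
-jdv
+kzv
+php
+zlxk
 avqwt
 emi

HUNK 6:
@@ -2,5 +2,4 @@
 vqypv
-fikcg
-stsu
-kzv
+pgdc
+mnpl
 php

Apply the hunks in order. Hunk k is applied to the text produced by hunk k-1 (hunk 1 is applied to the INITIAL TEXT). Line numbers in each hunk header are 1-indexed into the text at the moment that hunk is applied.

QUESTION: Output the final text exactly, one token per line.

Answer: mue
vqypv
pgdc
mnpl
php
zlxk
avqwt
emi

Derivation:
Hunk 1: at line 2 remove [ltmpj,fxm,ixa] add [rlbmz,rfu] -> 7 lines: mue vqypv fikcg rlbmz rfu avqwt emi
Hunk 2: at line 2 remove [rlbmz,rfu] add [uvfh,hrmk] -> 7 lines: mue vqypv fikcg uvfh hrmk avqwt emi
Hunk 3: at line 2 remove [uvfh,hrmk] add [stsu,cwwrm,erw] -> 8 lines: mue vqypv fikcg stsu cwwrm erw avqwt emi
Hunk 4: at line 4 remove [erw] add [jdv] -> 8 lines: mue vqypv fikcg stsu cwwrm jdv avqwt emi
Hunk 5: at line 3 remove [cwwrm,jdv] add [kzv,php,zlxk] -> 9 lines: mue vqypv fikcg stsu kzv php zlxk avqwt emi
Hunk 6: at line 2 remove [fikcg,stsu,kzv] add [pgdc,mnpl] -> 8 lines: mue vqypv pgdc mnpl php zlxk avqwt emi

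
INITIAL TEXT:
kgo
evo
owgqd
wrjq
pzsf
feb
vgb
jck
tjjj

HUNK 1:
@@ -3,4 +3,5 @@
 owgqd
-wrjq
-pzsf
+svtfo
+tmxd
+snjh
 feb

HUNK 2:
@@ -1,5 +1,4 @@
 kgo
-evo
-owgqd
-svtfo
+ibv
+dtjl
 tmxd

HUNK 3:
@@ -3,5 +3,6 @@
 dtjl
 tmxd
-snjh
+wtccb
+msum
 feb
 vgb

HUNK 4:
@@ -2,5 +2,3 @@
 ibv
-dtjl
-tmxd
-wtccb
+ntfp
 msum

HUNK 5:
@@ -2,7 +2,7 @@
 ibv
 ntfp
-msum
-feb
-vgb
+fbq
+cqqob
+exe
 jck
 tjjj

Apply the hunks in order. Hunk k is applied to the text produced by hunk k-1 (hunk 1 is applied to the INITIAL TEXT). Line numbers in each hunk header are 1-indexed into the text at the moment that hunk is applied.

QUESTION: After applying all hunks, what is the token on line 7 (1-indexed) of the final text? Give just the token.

Hunk 1: at line 3 remove [wrjq,pzsf] add [svtfo,tmxd,snjh] -> 10 lines: kgo evo owgqd svtfo tmxd snjh feb vgb jck tjjj
Hunk 2: at line 1 remove [evo,owgqd,svtfo] add [ibv,dtjl] -> 9 lines: kgo ibv dtjl tmxd snjh feb vgb jck tjjj
Hunk 3: at line 3 remove [snjh] add [wtccb,msum] -> 10 lines: kgo ibv dtjl tmxd wtccb msum feb vgb jck tjjj
Hunk 4: at line 2 remove [dtjl,tmxd,wtccb] add [ntfp] -> 8 lines: kgo ibv ntfp msum feb vgb jck tjjj
Hunk 5: at line 2 remove [msum,feb,vgb] add [fbq,cqqob,exe] -> 8 lines: kgo ibv ntfp fbq cqqob exe jck tjjj
Final line 7: jck

Answer: jck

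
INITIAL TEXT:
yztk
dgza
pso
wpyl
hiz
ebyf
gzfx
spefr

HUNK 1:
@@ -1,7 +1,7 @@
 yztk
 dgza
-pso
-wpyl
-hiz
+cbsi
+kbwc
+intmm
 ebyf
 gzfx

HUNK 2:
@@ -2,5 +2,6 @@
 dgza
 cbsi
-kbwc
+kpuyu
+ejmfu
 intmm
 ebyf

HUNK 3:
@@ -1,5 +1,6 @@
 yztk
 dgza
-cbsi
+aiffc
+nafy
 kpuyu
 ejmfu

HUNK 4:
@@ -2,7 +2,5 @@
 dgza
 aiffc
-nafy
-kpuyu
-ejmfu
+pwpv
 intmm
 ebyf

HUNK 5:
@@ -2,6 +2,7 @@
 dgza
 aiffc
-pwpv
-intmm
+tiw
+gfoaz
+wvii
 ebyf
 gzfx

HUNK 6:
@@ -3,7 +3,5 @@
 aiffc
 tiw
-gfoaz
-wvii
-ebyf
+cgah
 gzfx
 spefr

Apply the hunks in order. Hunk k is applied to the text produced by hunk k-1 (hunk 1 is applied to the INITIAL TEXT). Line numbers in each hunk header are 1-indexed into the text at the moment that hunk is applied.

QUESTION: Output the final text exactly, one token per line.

Hunk 1: at line 1 remove [pso,wpyl,hiz] add [cbsi,kbwc,intmm] -> 8 lines: yztk dgza cbsi kbwc intmm ebyf gzfx spefr
Hunk 2: at line 2 remove [kbwc] add [kpuyu,ejmfu] -> 9 lines: yztk dgza cbsi kpuyu ejmfu intmm ebyf gzfx spefr
Hunk 3: at line 1 remove [cbsi] add [aiffc,nafy] -> 10 lines: yztk dgza aiffc nafy kpuyu ejmfu intmm ebyf gzfx spefr
Hunk 4: at line 2 remove [nafy,kpuyu,ejmfu] add [pwpv] -> 8 lines: yztk dgza aiffc pwpv intmm ebyf gzfx spefr
Hunk 5: at line 2 remove [pwpv,intmm] add [tiw,gfoaz,wvii] -> 9 lines: yztk dgza aiffc tiw gfoaz wvii ebyf gzfx spefr
Hunk 6: at line 3 remove [gfoaz,wvii,ebyf] add [cgah] -> 7 lines: yztk dgza aiffc tiw cgah gzfx spefr

Answer: yztk
dgza
aiffc
tiw
cgah
gzfx
spefr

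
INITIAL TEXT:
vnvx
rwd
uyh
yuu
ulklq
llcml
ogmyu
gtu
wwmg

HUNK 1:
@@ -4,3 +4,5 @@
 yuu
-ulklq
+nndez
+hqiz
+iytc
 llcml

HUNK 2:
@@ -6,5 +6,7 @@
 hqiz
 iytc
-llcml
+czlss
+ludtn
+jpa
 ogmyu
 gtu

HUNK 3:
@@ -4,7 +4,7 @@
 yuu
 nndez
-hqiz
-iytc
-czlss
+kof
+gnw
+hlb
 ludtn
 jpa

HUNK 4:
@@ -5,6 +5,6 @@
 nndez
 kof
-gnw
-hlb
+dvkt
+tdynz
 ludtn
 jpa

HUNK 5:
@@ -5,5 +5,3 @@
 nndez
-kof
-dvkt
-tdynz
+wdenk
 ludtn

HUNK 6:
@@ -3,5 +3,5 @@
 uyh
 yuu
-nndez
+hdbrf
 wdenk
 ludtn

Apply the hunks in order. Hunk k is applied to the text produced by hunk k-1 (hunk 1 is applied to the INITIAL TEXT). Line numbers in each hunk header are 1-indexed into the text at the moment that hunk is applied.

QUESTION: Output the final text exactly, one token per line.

Hunk 1: at line 4 remove [ulklq] add [nndez,hqiz,iytc] -> 11 lines: vnvx rwd uyh yuu nndez hqiz iytc llcml ogmyu gtu wwmg
Hunk 2: at line 6 remove [llcml] add [czlss,ludtn,jpa] -> 13 lines: vnvx rwd uyh yuu nndez hqiz iytc czlss ludtn jpa ogmyu gtu wwmg
Hunk 3: at line 4 remove [hqiz,iytc,czlss] add [kof,gnw,hlb] -> 13 lines: vnvx rwd uyh yuu nndez kof gnw hlb ludtn jpa ogmyu gtu wwmg
Hunk 4: at line 5 remove [gnw,hlb] add [dvkt,tdynz] -> 13 lines: vnvx rwd uyh yuu nndez kof dvkt tdynz ludtn jpa ogmyu gtu wwmg
Hunk 5: at line 5 remove [kof,dvkt,tdynz] add [wdenk] -> 11 lines: vnvx rwd uyh yuu nndez wdenk ludtn jpa ogmyu gtu wwmg
Hunk 6: at line 3 remove [nndez] add [hdbrf] -> 11 lines: vnvx rwd uyh yuu hdbrf wdenk ludtn jpa ogmyu gtu wwmg

Answer: vnvx
rwd
uyh
yuu
hdbrf
wdenk
ludtn
jpa
ogmyu
gtu
wwmg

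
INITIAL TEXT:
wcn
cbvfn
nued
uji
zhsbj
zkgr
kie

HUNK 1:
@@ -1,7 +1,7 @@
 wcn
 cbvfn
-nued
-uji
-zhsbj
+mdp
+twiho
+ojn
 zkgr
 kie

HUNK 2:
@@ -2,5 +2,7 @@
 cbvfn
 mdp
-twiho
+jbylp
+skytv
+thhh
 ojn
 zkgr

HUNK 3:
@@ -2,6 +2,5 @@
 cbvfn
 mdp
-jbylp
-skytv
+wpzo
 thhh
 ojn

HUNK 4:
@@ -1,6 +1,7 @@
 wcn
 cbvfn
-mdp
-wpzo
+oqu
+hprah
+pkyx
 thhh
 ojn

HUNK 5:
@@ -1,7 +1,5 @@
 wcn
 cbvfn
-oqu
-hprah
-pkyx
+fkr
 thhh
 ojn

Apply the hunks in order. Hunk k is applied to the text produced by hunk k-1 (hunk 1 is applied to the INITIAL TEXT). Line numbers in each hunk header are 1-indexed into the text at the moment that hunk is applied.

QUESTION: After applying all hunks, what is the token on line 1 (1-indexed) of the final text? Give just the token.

Hunk 1: at line 1 remove [nued,uji,zhsbj] add [mdp,twiho,ojn] -> 7 lines: wcn cbvfn mdp twiho ojn zkgr kie
Hunk 2: at line 2 remove [twiho] add [jbylp,skytv,thhh] -> 9 lines: wcn cbvfn mdp jbylp skytv thhh ojn zkgr kie
Hunk 3: at line 2 remove [jbylp,skytv] add [wpzo] -> 8 lines: wcn cbvfn mdp wpzo thhh ojn zkgr kie
Hunk 4: at line 1 remove [mdp,wpzo] add [oqu,hprah,pkyx] -> 9 lines: wcn cbvfn oqu hprah pkyx thhh ojn zkgr kie
Hunk 5: at line 1 remove [oqu,hprah,pkyx] add [fkr] -> 7 lines: wcn cbvfn fkr thhh ojn zkgr kie
Final line 1: wcn

Answer: wcn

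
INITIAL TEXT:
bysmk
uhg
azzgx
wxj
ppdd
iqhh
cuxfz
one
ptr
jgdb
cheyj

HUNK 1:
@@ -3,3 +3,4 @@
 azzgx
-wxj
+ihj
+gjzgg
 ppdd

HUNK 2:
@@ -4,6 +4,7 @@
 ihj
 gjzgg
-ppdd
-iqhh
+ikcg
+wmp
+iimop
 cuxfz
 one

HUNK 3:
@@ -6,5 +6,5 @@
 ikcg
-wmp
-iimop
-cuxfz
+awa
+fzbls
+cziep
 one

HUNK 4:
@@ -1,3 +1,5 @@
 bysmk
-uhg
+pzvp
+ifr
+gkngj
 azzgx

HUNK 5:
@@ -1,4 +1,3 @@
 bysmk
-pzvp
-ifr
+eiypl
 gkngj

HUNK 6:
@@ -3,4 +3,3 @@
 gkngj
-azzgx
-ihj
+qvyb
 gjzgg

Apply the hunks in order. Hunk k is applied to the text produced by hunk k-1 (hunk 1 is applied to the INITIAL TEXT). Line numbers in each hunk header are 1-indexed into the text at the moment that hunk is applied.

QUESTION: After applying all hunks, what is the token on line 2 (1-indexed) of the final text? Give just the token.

Answer: eiypl

Derivation:
Hunk 1: at line 3 remove [wxj] add [ihj,gjzgg] -> 12 lines: bysmk uhg azzgx ihj gjzgg ppdd iqhh cuxfz one ptr jgdb cheyj
Hunk 2: at line 4 remove [ppdd,iqhh] add [ikcg,wmp,iimop] -> 13 lines: bysmk uhg azzgx ihj gjzgg ikcg wmp iimop cuxfz one ptr jgdb cheyj
Hunk 3: at line 6 remove [wmp,iimop,cuxfz] add [awa,fzbls,cziep] -> 13 lines: bysmk uhg azzgx ihj gjzgg ikcg awa fzbls cziep one ptr jgdb cheyj
Hunk 4: at line 1 remove [uhg] add [pzvp,ifr,gkngj] -> 15 lines: bysmk pzvp ifr gkngj azzgx ihj gjzgg ikcg awa fzbls cziep one ptr jgdb cheyj
Hunk 5: at line 1 remove [pzvp,ifr] add [eiypl] -> 14 lines: bysmk eiypl gkngj azzgx ihj gjzgg ikcg awa fzbls cziep one ptr jgdb cheyj
Hunk 6: at line 3 remove [azzgx,ihj] add [qvyb] -> 13 lines: bysmk eiypl gkngj qvyb gjzgg ikcg awa fzbls cziep one ptr jgdb cheyj
Final line 2: eiypl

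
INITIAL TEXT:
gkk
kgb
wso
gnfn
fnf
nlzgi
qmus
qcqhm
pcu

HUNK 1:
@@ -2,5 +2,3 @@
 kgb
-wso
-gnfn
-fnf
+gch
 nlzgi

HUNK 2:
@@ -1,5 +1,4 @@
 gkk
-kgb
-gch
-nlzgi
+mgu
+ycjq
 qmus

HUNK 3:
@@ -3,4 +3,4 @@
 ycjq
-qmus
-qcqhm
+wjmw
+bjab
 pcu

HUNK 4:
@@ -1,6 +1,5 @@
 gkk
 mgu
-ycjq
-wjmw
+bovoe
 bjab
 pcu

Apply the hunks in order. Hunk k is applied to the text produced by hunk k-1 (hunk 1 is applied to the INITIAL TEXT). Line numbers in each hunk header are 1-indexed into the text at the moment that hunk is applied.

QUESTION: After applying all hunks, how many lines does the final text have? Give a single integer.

Hunk 1: at line 2 remove [wso,gnfn,fnf] add [gch] -> 7 lines: gkk kgb gch nlzgi qmus qcqhm pcu
Hunk 2: at line 1 remove [kgb,gch,nlzgi] add [mgu,ycjq] -> 6 lines: gkk mgu ycjq qmus qcqhm pcu
Hunk 3: at line 3 remove [qmus,qcqhm] add [wjmw,bjab] -> 6 lines: gkk mgu ycjq wjmw bjab pcu
Hunk 4: at line 1 remove [ycjq,wjmw] add [bovoe] -> 5 lines: gkk mgu bovoe bjab pcu
Final line count: 5

Answer: 5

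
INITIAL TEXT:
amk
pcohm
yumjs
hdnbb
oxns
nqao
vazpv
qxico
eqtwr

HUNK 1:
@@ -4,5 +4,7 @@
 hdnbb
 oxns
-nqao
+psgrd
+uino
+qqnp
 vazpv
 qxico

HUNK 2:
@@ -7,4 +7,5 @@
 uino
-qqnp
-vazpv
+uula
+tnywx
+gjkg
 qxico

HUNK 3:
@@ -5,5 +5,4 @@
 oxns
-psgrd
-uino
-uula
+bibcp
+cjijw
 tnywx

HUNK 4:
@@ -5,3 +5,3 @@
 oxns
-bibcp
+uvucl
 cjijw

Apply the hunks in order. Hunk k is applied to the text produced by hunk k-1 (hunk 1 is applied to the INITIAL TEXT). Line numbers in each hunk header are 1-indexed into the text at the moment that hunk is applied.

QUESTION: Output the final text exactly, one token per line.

Hunk 1: at line 4 remove [nqao] add [psgrd,uino,qqnp] -> 11 lines: amk pcohm yumjs hdnbb oxns psgrd uino qqnp vazpv qxico eqtwr
Hunk 2: at line 7 remove [qqnp,vazpv] add [uula,tnywx,gjkg] -> 12 lines: amk pcohm yumjs hdnbb oxns psgrd uino uula tnywx gjkg qxico eqtwr
Hunk 3: at line 5 remove [psgrd,uino,uula] add [bibcp,cjijw] -> 11 lines: amk pcohm yumjs hdnbb oxns bibcp cjijw tnywx gjkg qxico eqtwr
Hunk 4: at line 5 remove [bibcp] add [uvucl] -> 11 lines: amk pcohm yumjs hdnbb oxns uvucl cjijw tnywx gjkg qxico eqtwr

Answer: amk
pcohm
yumjs
hdnbb
oxns
uvucl
cjijw
tnywx
gjkg
qxico
eqtwr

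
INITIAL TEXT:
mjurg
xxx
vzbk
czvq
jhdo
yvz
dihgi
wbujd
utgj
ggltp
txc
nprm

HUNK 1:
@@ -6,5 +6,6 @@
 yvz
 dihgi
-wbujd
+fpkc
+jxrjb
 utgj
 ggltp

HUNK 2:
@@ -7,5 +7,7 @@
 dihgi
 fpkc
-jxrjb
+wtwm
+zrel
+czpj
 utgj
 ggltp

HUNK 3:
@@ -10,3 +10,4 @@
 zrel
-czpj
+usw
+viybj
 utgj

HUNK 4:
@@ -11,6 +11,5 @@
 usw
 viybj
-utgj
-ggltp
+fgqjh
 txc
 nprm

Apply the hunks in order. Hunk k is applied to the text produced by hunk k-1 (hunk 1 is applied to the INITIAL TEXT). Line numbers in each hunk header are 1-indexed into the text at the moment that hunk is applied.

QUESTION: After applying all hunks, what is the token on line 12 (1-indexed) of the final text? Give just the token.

Answer: viybj

Derivation:
Hunk 1: at line 6 remove [wbujd] add [fpkc,jxrjb] -> 13 lines: mjurg xxx vzbk czvq jhdo yvz dihgi fpkc jxrjb utgj ggltp txc nprm
Hunk 2: at line 7 remove [jxrjb] add [wtwm,zrel,czpj] -> 15 lines: mjurg xxx vzbk czvq jhdo yvz dihgi fpkc wtwm zrel czpj utgj ggltp txc nprm
Hunk 3: at line 10 remove [czpj] add [usw,viybj] -> 16 lines: mjurg xxx vzbk czvq jhdo yvz dihgi fpkc wtwm zrel usw viybj utgj ggltp txc nprm
Hunk 4: at line 11 remove [utgj,ggltp] add [fgqjh] -> 15 lines: mjurg xxx vzbk czvq jhdo yvz dihgi fpkc wtwm zrel usw viybj fgqjh txc nprm
Final line 12: viybj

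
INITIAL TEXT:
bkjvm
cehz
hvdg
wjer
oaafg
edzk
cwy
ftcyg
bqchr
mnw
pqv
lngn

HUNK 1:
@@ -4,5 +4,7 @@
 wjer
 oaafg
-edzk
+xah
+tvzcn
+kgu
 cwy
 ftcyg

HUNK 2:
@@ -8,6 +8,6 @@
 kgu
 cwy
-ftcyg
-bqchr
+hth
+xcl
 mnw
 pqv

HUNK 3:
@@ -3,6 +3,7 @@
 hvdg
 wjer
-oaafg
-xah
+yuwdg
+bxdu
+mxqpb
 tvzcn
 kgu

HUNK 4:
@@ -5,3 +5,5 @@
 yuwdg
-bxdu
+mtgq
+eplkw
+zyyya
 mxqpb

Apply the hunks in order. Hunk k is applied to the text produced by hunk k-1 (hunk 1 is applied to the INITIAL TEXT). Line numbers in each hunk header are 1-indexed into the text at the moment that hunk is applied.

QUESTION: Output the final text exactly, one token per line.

Answer: bkjvm
cehz
hvdg
wjer
yuwdg
mtgq
eplkw
zyyya
mxqpb
tvzcn
kgu
cwy
hth
xcl
mnw
pqv
lngn

Derivation:
Hunk 1: at line 4 remove [edzk] add [xah,tvzcn,kgu] -> 14 lines: bkjvm cehz hvdg wjer oaafg xah tvzcn kgu cwy ftcyg bqchr mnw pqv lngn
Hunk 2: at line 8 remove [ftcyg,bqchr] add [hth,xcl] -> 14 lines: bkjvm cehz hvdg wjer oaafg xah tvzcn kgu cwy hth xcl mnw pqv lngn
Hunk 3: at line 3 remove [oaafg,xah] add [yuwdg,bxdu,mxqpb] -> 15 lines: bkjvm cehz hvdg wjer yuwdg bxdu mxqpb tvzcn kgu cwy hth xcl mnw pqv lngn
Hunk 4: at line 5 remove [bxdu] add [mtgq,eplkw,zyyya] -> 17 lines: bkjvm cehz hvdg wjer yuwdg mtgq eplkw zyyya mxqpb tvzcn kgu cwy hth xcl mnw pqv lngn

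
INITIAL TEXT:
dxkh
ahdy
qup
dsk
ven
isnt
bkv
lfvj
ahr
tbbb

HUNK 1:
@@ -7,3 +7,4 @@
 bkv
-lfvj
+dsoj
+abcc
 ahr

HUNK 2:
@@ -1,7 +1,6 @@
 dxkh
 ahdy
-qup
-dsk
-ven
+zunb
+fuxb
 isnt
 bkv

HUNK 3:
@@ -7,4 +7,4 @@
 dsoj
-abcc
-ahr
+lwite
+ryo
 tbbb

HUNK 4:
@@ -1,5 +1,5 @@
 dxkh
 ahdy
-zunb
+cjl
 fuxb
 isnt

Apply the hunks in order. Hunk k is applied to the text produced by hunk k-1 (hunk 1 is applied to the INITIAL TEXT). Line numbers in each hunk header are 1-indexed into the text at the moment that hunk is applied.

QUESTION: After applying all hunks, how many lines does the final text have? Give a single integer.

Hunk 1: at line 7 remove [lfvj] add [dsoj,abcc] -> 11 lines: dxkh ahdy qup dsk ven isnt bkv dsoj abcc ahr tbbb
Hunk 2: at line 1 remove [qup,dsk,ven] add [zunb,fuxb] -> 10 lines: dxkh ahdy zunb fuxb isnt bkv dsoj abcc ahr tbbb
Hunk 3: at line 7 remove [abcc,ahr] add [lwite,ryo] -> 10 lines: dxkh ahdy zunb fuxb isnt bkv dsoj lwite ryo tbbb
Hunk 4: at line 1 remove [zunb] add [cjl] -> 10 lines: dxkh ahdy cjl fuxb isnt bkv dsoj lwite ryo tbbb
Final line count: 10

Answer: 10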